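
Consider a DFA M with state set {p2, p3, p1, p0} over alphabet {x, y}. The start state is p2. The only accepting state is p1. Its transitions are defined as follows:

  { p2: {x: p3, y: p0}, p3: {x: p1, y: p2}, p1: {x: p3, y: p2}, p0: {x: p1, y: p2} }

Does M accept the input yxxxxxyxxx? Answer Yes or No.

Trace: p2 -y-> p0 -x-> p1 -x-> p3 -x-> p1 -x-> p3 -x-> p1 -y-> p2 -x-> p3 -x-> p1 -x-> p3
End state p3 is not accepting.

No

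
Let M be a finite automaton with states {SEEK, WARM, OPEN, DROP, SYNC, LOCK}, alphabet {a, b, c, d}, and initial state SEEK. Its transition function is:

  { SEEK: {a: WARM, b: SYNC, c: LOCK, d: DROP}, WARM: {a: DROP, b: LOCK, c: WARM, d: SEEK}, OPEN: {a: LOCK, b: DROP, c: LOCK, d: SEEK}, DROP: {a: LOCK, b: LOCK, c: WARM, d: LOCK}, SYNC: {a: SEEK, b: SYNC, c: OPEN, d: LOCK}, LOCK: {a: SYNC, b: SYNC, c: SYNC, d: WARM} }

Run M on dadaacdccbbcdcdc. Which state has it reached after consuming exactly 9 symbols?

SEEK → DROP → LOCK → WARM → DROP → LOCK → SYNC → LOCK → SYNC → OPEN
After 9 symbols: OPEN.

OPEN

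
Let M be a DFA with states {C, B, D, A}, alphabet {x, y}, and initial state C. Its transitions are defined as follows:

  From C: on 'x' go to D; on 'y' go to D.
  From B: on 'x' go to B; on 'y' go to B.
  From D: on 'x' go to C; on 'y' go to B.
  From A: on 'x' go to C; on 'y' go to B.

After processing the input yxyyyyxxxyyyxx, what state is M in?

C → D → C → D → B → B → B → B → B → B → B → B → B → B → B

B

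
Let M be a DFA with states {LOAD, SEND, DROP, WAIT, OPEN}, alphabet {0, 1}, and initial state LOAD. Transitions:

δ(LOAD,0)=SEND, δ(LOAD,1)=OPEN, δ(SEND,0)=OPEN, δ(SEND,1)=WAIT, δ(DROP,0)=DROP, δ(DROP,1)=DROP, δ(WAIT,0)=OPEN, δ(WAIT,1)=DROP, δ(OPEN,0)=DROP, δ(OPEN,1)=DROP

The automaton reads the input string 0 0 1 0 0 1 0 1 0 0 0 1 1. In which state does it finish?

start at LOAD
read '0': LOAD → SEND
read '0': SEND → OPEN
read '1': OPEN → DROP
read '0': DROP → DROP
read '0': DROP → DROP
read '1': DROP → DROP
read '0': DROP → DROP
read '1': DROP → DROP
read '0': DROP → DROP
read '0': DROP → DROP
read '0': DROP → DROP
read '1': DROP → DROP
read '1': DROP → DROP

DROP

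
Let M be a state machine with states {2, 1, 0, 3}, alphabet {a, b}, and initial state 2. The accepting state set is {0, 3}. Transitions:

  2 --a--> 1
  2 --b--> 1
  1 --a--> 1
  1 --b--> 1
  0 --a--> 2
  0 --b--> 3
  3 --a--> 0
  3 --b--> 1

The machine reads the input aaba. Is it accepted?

2 → 1 → 1 → 1 → 1
End state 1 is not accepting.

No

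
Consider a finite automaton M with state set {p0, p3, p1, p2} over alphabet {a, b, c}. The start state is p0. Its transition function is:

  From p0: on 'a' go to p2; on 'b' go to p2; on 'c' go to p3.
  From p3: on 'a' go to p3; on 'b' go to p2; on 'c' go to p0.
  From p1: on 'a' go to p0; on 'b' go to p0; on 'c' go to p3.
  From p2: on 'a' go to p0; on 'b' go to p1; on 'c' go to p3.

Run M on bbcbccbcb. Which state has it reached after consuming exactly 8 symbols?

p3

start at p0
read 'b': p0 → p2
read 'b': p2 → p1
read 'c': p1 → p3
read 'b': p3 → p2
read 'c': p2 → p3
read 'c': p3 → p0
read 'b': p0 → p2
read 'c': p2 → p3
After 8 symbols: p3.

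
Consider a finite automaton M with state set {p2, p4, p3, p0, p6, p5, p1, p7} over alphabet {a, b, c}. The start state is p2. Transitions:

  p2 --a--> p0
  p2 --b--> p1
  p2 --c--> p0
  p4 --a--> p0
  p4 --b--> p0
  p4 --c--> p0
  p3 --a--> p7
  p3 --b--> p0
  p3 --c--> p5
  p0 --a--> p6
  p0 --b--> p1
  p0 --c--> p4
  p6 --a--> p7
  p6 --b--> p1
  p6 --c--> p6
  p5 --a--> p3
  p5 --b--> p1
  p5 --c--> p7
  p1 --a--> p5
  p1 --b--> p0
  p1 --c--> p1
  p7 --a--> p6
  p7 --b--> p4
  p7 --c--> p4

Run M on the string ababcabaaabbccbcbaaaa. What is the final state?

p7

Trace: p2 -a-> p0 -b-> p1 -a-> p5 -b-> p1 -c-> p1 -a-> p5 -b-> p1 -a-> p5 -a-> p3 -a-> p7 -b-> p4 -b-> p0 -c-> p4 -c-> p0 -b-> p1 -c-> p1 -b-> p0 -a-> p6 -a-> p7 -a-> p6 -a-> p7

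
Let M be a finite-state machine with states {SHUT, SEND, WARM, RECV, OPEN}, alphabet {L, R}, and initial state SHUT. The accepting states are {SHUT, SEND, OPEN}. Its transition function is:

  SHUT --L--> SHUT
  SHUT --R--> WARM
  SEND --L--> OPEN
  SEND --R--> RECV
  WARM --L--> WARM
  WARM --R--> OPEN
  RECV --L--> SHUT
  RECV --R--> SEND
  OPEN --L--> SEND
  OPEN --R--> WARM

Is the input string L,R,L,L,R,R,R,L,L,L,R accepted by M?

start at SHUT
read 'L': SHUT → SHUT
read 'R': SHUT → WARM
read 'L': WARM → WARM
read 'L': WARM → WARM
read 'R': WARM → OPEN
read 'R': OPEN → WARM
read 'R': WARM → OPEN
read 'L': OPEN → SEND
read 'L': SEND → OPEN
read 'L': OPEN → SEND
read 'R': SEND → RECV
End state RECV is not accepting.

No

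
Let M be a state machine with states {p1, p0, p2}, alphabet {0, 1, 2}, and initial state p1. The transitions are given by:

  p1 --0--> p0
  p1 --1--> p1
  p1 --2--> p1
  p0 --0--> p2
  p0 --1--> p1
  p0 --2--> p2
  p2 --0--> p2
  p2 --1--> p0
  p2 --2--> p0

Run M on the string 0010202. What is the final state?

start at p1
read '0': p1 → p0
read '0': p0 → p2
read '1': p2 → p0
read '0': p0 → p2
read '2': p2 → p0
read '0': p0 → p2
read '2': p2 → p0

p0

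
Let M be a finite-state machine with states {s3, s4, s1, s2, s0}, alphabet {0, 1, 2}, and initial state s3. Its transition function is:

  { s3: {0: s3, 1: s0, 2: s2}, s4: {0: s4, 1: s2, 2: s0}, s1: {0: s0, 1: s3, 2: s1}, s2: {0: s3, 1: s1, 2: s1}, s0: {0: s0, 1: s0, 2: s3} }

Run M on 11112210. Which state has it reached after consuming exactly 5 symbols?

s3 → s0 → s0 → s0 → s0 → s3
After 5 symbols: s3.

s3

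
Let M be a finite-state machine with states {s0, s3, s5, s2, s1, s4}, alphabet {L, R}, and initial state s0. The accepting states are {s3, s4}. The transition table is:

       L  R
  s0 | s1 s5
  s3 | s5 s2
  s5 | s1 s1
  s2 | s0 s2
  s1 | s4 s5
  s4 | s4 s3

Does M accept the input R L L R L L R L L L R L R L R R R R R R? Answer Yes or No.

s0 → s5 → s1 → s4 → s3 → s5 → s1 → s5 → s1 → s4 → s4 → s3 → s5 → s1 → s4 → s3 → s2 → s2 → s2 → s2 → s2
End state s2 is not accepting.

No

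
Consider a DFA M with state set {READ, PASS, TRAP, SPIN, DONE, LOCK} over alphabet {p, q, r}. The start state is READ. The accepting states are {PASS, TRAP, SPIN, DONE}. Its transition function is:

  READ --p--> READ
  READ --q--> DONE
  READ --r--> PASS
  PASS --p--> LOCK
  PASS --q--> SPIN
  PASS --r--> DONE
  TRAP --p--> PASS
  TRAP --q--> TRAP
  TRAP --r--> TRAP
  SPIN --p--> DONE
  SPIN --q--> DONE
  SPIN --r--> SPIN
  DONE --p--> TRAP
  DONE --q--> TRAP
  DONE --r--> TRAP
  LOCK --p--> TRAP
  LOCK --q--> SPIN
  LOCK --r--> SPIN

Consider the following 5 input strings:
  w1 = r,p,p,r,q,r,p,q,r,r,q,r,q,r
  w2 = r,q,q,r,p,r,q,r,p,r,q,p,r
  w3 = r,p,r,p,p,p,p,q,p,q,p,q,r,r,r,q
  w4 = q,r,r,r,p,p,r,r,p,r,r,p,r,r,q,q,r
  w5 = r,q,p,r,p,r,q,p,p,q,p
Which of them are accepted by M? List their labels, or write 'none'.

w1, w2, w3, w4, w5

w1: READ → PASS → LOCK → TRAP → TRAP → TRAP → TRAP → PASS → SPIN → SPIN → SPIN → DONE → TRAP → TRAP → TRAP  → end TRAP, accepted
w2: READ → PASS → SPIN → DONE → TRAP → PASS → DONE → TRAP → TRAP → PASS → DONE → TRAP → PASS → DONE  → end DONE, accepted
w3: READ → PASS → LOCK → SPIN → DONE → TRAP → PASS → LOCK → SPIN → DONE → TRAP → PASS → SPIN → SPIN → SPIN → SPIN → DONE  → end DONE, accepted
w4: READ → DONE → TRAP → TRAP → TRAP → PASS → LOCK → SPIN → SPIN → DONE → TRAP → TRAP → PASS → DONE → TRAP → TRAP → TRAP → TRAP  → end TRAP, accepted
w5: READ → PASS → SPIN → DONE → TRAP → PASS → DONE → TRAP → PASS → LOCK → SPIN → DONE  → end DONE, accepted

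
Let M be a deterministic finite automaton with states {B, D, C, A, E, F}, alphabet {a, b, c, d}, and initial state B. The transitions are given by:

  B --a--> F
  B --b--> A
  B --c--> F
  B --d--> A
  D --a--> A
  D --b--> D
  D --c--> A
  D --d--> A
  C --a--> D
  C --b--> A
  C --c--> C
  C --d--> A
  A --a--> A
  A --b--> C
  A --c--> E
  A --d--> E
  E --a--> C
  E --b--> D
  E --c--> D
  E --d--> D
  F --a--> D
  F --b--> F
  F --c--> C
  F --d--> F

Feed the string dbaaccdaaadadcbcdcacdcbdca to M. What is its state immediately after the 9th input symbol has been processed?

A

Trace: B -d-> A -b-> C -a-> D -a-> A -c-> E -c-> D -d-> A -a-> A -a-> A
After 9 symbols: A.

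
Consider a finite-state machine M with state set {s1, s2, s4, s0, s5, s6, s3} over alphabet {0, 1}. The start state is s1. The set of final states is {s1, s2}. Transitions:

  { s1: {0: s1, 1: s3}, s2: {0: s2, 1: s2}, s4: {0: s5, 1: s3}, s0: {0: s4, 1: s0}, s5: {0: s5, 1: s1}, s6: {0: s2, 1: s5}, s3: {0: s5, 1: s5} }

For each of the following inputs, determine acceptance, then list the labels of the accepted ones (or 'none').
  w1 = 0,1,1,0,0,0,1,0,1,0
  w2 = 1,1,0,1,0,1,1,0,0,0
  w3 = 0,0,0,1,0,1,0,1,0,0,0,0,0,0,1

w1:
  start at s1
  read '0': s1 → s1
  read '1': s1 → s3
  read '1': s3 → s5
  read '0': s5 → s5
  read '0': s5 → s5
  read '0': s5 → s5
  read '1': s5 → s1
  read '0': s1 → s1
  read '1': s1 → s3
  read '0': s3 → s5
  end s5, rejected
w2:
  start at s1
  read '1': s1 → s3
  read '1': s3 → s5
  read '0': s5 → s5
  read '1': s5 → s1
  read '0': s1 → s1
  read '1': s1 → s3
  read '1': s3 → s5
  read '0': s5 → s5
  read '0': s5 → s5
  read '0': s5 → s5
  end s5, rejected
w3:
  start at s1
  read '0': s1 → s1
  read '0': s1 → s1
  read '0': s1 → s1
  read '1': s1 → s3
  read '0': s3 → s5
  read '1': s5 → s1
  read '0': s1 → s1
  read '1': s1 → s3
  read '0': s3 → s5
  read '0': s5 → s5
  read '0': s5 → s5
  read '0': s5 → s5
  read '0': s5 → s5
  read '0': s5 → s5
  read '1': s5 → s1
  end s1, accepted

w3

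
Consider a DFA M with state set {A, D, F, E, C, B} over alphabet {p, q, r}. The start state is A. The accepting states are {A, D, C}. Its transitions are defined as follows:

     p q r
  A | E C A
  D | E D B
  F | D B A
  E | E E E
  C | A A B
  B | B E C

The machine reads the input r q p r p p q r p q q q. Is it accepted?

No

start at A
read 'r': A → A
read 'q': A → C
read 'p': C → A
read 'r': A → A
read 'p': A → E
read 'p': E → E
read 'q': E → E
read 'r': E → E
read 'p': E → E
read 'q': E → E
read 'q': E → E
read 'q': E → E
End state E is not accepting.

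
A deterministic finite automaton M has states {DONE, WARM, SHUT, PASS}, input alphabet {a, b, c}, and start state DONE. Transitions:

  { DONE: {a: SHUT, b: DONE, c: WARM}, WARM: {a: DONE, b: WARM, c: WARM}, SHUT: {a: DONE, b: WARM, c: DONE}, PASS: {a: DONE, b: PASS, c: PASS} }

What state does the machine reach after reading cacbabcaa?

SHUT

Trace: DONE -c-> WARM -a-> DONE -c-> WARM -b-> WARM -a-> DONE -b-> DONE -c-> WARM -a-> DONE -a-> SHUT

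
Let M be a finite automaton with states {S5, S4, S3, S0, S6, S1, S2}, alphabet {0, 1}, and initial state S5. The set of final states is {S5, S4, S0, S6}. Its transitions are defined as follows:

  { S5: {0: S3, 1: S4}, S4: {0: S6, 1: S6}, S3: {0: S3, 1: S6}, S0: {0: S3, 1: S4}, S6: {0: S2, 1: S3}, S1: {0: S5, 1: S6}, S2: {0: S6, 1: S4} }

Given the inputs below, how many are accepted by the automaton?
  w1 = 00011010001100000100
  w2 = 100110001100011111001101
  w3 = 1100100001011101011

w1:
  start at S5
  read '0': S5 → S3
  read '0': S3 → S3
  read '0': S3 → S3
  read '1': S3 → S6
  read '1': S6 → S3
  read '0': S3 → S3
  read '1': S3 → S6
  read '0': S6 → S2
  read '0': S2 → S6
  read '0': S6 → S2
  read '1': S2 → S4
  read '1': S4 → S6
  read '0': S6 → S2
  read '0': S2 → S6
  read '0': S6 → S2
  read '0': S2 → S6
  read '0': S6 → S2
  read '1': S2 → S4
  read '0': S4 → S6
  read '0': S6 → S2
  end S2, rejected
w2:
  start at S5
  read '1': S5 → S4
  read '0': S4 → S6
  read '0': S6 → S2
  read '1': S2 → S4
  read '1': S4 → S6
  read '0': S6 → S2
  read '0': S2 → S6
  read '0': S6 → S2
  read '1': S2 → S4
  read '1': S4 → S6
  read '0': S6 → S2
  read '0': S2 → S6
  read '0': S6 → S2
  read '1': S2 → S4
  read '1': S4 → S6
  read '1': S6 → S3
  read '1': S3 → S6
  read '1': S6 → S3
  read '0': S3 → S3
  read '0': S3 → S3
  read '1': S3 → S6
  read '1': S6 → S3
  read '0': S3 → S3
  read '1': S3 → S6
  end S6, accepted
w3:
  start at S5
  read '1': S5 → S4
  read '1': S4 → S6
  read '0': S6 → S2
  read '0': S2 → S6
  read '1': S6 → S3
  read '0': S3 → S3
  read '0': S3 → S3
  read '0': S3 → S3
  read '0': S3 → S3
  read '1': S3 → S6
  read '0': S6 → S2
  read '1': S2 → S4
  read '1': S4 → S6
  read '1': S6 → S3
  read '0': S3 → S3
  read '1': S3 → S6
  read '0': S6 → S2
  read '1': S2 → S4
  read '1': S4 → S6
  end S6, accepted

2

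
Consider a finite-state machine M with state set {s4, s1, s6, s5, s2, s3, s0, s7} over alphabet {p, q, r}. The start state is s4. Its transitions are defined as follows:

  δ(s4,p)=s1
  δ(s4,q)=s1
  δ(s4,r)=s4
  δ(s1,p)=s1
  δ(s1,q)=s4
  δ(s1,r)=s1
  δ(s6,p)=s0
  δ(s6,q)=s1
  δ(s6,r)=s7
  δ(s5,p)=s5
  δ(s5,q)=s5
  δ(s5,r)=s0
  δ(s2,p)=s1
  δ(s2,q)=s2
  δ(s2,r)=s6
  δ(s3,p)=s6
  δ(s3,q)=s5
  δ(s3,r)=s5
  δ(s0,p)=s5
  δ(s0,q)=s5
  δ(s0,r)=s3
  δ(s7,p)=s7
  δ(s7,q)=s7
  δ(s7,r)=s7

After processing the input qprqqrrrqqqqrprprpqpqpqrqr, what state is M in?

s1

start at s4
read 'q': s4 → s1
read 'p': s1 → s1
read 'r': s1 → s1
read 'q': s1 → s4
read 'q': s4 → s1
read 'r': s1 → s1
read 'r': s1 → s1
read 'r': s1 → s1
read 'q': s1 → s4
read 'q': s4 → s1
read 'q': s1 → s4
read 'q': s4 → s1
read 'r': s1 → s1
read 'p': s1 → s1
read 'r': s1 → s1
read 'p': s1 → s1
read 'r': s1 → s1
read 'p': s1 → s1
read 'q': s1 → s4
read 'p': s4 → s1
read 'q': s1 → s4
read 'p': s4 → s1
read 'q': s1 → s4
read 'r': s4 → s4
read 'q': s4 → s1
read 'r': s1 → s1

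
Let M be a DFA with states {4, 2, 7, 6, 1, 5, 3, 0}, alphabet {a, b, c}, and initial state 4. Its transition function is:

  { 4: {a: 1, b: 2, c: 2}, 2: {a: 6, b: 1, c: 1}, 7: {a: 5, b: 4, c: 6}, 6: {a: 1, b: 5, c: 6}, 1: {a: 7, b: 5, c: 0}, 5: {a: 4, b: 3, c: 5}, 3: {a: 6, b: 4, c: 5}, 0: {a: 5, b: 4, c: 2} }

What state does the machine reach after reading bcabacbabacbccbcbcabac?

2

4 → 2 → 1 → 7 → 4 → 1 → 0 → 4 → 1 → 5 → 4 → 2 → 1 → 0 → 2 → 1 → 0 → 4 → 2 → 6 → 5 → 4 → 2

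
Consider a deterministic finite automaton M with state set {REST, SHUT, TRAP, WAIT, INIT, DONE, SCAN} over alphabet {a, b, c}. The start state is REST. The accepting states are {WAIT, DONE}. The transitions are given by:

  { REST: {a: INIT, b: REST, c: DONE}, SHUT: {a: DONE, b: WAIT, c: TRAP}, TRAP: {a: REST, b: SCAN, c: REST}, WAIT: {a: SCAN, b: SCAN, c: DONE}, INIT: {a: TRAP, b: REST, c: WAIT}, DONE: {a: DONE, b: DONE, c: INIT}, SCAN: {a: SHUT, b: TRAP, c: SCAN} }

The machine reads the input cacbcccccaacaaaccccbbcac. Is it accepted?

No

Trace: REST -c-> DONE -a-> DONE -c-> INIT -b-> REST -c-> DONE -c-> INIT -c-> WAIT -c-> DONE -c-> INIT -a-> TRAP -a-> REST -c-> DONE -a-> DONE -a-> DONE -a-> DONE -c-> INIT -c-> WAIT -c-> DONE -c-> INIT -b-> REST -b-> REST -c-> DONE -a-> DONE -c-> INIT
End state INIT is not accepting.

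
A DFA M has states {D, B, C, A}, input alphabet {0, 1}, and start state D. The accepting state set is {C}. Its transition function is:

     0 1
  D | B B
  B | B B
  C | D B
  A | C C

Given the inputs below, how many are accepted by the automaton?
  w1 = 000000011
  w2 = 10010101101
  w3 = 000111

w1: Trace: D -0-> B -0-> B -0-> B -0-> B -0-> B -0-> B -0-> B -1-> B -1-> B  → end B, rejected
w2: Trace: D -1-> B -0-> B -0-> B -1-> B -0-> B -1-> B -0-> B -1-> B -1-> B -0-> B -1-> B  → end B, rejected
w3: Trace: D -0-> B -0-> B -0-> B -1-> B -1-> B -1-> B  → end B, rejected

0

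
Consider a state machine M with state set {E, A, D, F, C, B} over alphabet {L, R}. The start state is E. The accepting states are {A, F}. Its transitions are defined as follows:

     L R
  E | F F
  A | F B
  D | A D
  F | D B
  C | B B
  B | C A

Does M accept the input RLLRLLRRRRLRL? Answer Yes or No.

No

E → F → D → A → B → C → B → A → B → A → B → C → B → C
End state C is not accepting.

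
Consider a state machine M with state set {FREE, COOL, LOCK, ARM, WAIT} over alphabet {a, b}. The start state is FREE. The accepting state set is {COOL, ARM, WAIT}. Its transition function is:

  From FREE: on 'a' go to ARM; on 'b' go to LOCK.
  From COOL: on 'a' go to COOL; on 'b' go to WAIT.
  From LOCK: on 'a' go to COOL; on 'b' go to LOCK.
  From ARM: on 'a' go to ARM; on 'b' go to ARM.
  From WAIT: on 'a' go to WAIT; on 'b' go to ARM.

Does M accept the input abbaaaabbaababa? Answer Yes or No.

Trace: FREE -a-> ARM -b-> ARM -b-> ARM -a-> ARM -a-> ARM -a-> ARM -a-> ARM -b-> ARM -b-> ARM -a-> ARM -a-> ARM -b-> ARM -a-> ARM -b-> ARM -a-> ARM
End state ARM is accepting.

Yes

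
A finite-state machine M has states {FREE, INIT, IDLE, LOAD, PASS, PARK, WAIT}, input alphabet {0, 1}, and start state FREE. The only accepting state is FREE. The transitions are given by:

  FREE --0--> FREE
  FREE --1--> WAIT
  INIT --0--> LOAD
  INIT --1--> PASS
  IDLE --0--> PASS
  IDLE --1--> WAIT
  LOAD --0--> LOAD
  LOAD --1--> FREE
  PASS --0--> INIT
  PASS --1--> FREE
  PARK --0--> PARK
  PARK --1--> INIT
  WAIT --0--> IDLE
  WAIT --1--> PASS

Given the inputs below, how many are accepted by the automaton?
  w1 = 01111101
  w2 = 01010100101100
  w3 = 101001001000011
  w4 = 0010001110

0

w1:
  start at FREE
  read '0': FREE → FREE
  read '1': FREE → WAIT
  read '1': WAIT → PASS
  read '1': PASS → FREE
  read '1': FREE → WAIT
  read '1': WAIT → PASS
  read '0': PASS → INIT
  read '1': INIT → PASS
  end PASS, rejected
w2:
  start at FREE
  read '0': FREE → FREE
  read '1': FREE → WAIT
  read '0': WAIT → IDLE
  read '1': IDLE → WAIT
  read '0': WAIT → IDLE
  read '1': IDLE → WAIT
  read '0': WAIT → IDLE
  read '0': IDLE → PASS
  read '1': PASS → FREE
  read '0': FREE → FREE
  read '1': FREE → WAIT
  read '1': WAIT → PASS
  read '0': PASS → INIT
  read '0': INIT → LOAD
  end LOAD, rejected
w3:
  start at FREE
  read '1': FREE → WAIT
  read '0': WAIT → IDLE
  read '1': IDLE → WAIT
  read '0': WAIT → IDLE
  read '0': IDLE → PASS
  read '1': PASS → FREE
  read '0': FREE → FREE
  read '0': FREE → FREE
  read '1': FREE → WAIT
  read '0': WAIT → IDLE
  read '0': IDLE → PASS
  read '0': PASS → INIT
  read '0': INIT → LOAD
  read '1': LOAD → FREE
  read '1': FREE → WAIT
  end WAIT, rejected
w4:
  start at FREE
  read '0': FREE → FREE
  read '0': FREE → FREE
  read '1': FREE → WAIT
  read '0': WAIT → IDLE
  read '0': IDLE → PASS
  read '0': PASS → INIT
  read '1': INIT → PASS
  read '1': PASS → FREE
  read '1': FREE → WAIT
  read '0': WAIT → IDLE
  end IDLE, rejected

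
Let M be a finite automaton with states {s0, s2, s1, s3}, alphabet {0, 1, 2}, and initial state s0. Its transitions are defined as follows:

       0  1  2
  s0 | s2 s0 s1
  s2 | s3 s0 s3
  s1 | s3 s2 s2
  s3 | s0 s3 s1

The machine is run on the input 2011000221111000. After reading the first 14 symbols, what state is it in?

s2

start at s0
read '2': s0 → s1
read '0': s1 → s3
read '1': s3 → s3
read '1': s3 → s3
read '0': s3 → s0
read '0': s0 → s2
read '0': s2 → s3
read '2': s3 → s1
read '2': s1 → s2
read '1': s2 → s0
read '1': s0 → s0
read '1': s0 → s0
read '1': s0 → s0
read '0': s0 → s2
After 14 symbols: s2.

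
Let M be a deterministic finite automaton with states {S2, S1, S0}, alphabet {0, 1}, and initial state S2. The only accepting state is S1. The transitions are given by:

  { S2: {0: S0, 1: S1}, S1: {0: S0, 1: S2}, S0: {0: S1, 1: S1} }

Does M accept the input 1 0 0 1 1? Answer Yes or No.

start at S2
read '1': S2 → S1
read '0': S1 → S0
read '0': S0 → S1
read '1': S1 → S2
read '1': S2 → S1
End state S1 is accepting.

Yes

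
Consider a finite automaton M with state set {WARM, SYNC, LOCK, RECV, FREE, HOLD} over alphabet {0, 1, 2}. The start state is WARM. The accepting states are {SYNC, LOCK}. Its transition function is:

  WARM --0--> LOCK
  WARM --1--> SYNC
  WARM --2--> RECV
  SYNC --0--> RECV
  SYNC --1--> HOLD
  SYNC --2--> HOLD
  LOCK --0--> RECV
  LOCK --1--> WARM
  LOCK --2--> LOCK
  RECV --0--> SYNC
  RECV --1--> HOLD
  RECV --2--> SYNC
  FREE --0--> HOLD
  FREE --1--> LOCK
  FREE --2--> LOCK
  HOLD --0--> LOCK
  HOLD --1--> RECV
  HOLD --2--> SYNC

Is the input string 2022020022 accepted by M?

Yes

WARM → RECV → SYNC → HOLD → SYNC → RECV → SYNC → RECV → SYNC → HOLD → SYNC
End state SYNC is accepting.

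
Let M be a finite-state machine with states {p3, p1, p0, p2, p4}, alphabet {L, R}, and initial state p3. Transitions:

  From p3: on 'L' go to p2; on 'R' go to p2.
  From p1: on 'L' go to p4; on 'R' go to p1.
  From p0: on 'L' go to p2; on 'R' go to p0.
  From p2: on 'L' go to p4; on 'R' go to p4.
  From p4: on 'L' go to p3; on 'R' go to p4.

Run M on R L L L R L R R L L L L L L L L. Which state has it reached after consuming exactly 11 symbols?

p4

p3 → p2 → p4 → p3 → p2 → p4 → p3 → p2 → p4 → p3 → p2 → p4
After 11 symbols: p4.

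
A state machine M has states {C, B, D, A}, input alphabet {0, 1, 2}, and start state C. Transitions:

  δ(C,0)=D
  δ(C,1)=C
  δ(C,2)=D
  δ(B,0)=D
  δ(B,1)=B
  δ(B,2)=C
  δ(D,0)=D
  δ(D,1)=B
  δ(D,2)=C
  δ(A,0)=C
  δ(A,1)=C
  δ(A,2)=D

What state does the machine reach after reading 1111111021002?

C → C → C → C → C → C → C → C → D → C → C → D → D → C

C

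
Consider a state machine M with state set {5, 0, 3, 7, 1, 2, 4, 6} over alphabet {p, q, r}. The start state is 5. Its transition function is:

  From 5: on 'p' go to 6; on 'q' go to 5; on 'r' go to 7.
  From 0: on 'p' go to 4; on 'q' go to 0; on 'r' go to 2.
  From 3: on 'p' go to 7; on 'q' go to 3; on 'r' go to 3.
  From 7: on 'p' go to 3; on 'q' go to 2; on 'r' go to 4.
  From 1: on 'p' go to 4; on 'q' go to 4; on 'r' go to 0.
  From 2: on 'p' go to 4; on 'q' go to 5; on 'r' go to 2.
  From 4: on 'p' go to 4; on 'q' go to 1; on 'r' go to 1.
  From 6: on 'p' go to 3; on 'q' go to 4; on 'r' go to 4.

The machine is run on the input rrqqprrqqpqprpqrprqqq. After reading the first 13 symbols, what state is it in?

1

Trace: 5 -r-> 7 -r-> 4 -q-> 1 -q-> 4 -p-> 4 -r-> 1 -r-> 0 -q-> 0 -q-> 0 -p-> 4 -q-> 1 -p-> 4 -r-> 1
After 13 symbols: 1.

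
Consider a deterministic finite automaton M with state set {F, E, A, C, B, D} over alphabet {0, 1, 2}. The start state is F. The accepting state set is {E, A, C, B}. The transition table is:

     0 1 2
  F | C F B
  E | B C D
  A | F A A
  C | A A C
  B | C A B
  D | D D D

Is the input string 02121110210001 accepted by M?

start at F
read '0': F → C
read '2': C → C
read '1': C → A
read '2': A → A
read '1': A → A
read '1': A → A
read '1': A → A
read '0': A → F
read '2': F → B
read '1': B → A
read '0': A → F
read '0': F → C
read '0': C → A
read '1': A → A
End state A is accepting.

Yes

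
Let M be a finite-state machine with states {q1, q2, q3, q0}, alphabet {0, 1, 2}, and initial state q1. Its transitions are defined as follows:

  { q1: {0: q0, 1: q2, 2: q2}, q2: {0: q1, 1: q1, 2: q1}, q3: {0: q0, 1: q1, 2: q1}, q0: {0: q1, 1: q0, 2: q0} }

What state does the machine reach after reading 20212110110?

Trace: q1 -2-> q2 -0-> q1 -2-> q2 -1-> q1 -2-> q2 -1-> q1 -1-> q2 -0-> q1 -1-> q2 -1-> q1 -0-> q0

q0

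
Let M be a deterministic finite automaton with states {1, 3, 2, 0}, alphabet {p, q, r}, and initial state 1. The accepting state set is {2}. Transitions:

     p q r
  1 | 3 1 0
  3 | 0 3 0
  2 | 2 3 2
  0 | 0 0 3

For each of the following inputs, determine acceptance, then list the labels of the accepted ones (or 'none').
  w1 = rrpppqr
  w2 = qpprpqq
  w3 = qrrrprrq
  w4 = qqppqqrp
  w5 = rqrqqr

w1:
  start at 1
  read 'r': 1 → 0
  read 'r': 0 → 3
  read 'p': 3 → 0
  read 'p': 0 → 0
  read 'p': 0 → 0
  read 'q': 0 → 0
  read 'r': 0 → 3
  end 3, rejected
w2:
  start at 1
  read 'q': 1 → 1
  read 'p': 1 → 3
  read 'p': 3 → 0
  read 'r': 0 → 3
  read 'p': 3 → 0
  read 'q': 0 → 0
  read 'q': 0 → 0
  end 0, rejected
w3:
  start at 1
  read 'q': 1 → 1
  read 'r': 1 → 0
  read 'r': 0 → 3
  read 'r': 3 → 0
  read 'p': 0 → 0
  read 'r': 0 → 3
  read 'r': 3 → 0
  read 'q': 0 → 0
  end 0, rejected
w4:
  start at 1
  read 'q': 1 → 1
  read 'q': 1 → 1
  read 'p': 1 → 3
  read 'p': 3 → 0
  read 'q': 0 → 0
  read 'q': 0 → 0
  read 'r': 0 → 3
  read 'p': 3 → 0
  end 0, rejected
w5:
  start at 1
  read 'r': 1 → 0
  read 'q': 0 → 0
  read 'r': 0 → 3
  read 'q': 3 → 3
  read 'q': 3 → 3
  read 'r': 3 → 0
  end 0, rejected

none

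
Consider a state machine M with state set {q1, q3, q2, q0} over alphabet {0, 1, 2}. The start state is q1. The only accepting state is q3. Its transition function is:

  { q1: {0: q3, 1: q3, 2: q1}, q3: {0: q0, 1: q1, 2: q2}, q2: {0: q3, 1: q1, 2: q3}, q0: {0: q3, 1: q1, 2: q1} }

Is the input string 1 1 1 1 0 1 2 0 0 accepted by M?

No

q1 → q3 → q1 → q3 → q1 → q3 → q1 → q1 → q3 → q0
End state q0 is not accepting.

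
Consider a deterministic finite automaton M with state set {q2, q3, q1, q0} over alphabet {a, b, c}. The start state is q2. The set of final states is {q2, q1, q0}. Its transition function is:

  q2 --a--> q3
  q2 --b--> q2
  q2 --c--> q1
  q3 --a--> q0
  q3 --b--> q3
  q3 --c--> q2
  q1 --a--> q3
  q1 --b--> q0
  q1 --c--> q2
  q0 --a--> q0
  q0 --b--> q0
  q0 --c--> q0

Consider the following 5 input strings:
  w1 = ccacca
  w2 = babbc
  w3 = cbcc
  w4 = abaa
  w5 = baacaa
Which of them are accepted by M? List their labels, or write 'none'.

w2, w3, w4, w5

w1: Trace: q2 -c-> q1 -c-> q2 -a-> q3 -c-> q2 -c-> q1 -a-> q3  → end q3, rejected
w2: Trace: q2 -b-> q2 -a-> q3 -b-> q3 -b-> q3 -c-> q2  → end q2, accepted
w3: Trace: q2 -c-> q1 -b-> q0 -c-> q0 -c-> q0  → end q0, accepted
w4: Trace: q2 -a-> q3 -b-> q3 -a-> q0 -a-> q0  → end q0, accepted
w5: Trace: q2 -b-> q2 -a-> q3 -a-> q0 -c-> q0 -a-> q0 -a-> q0  → end q0, accepted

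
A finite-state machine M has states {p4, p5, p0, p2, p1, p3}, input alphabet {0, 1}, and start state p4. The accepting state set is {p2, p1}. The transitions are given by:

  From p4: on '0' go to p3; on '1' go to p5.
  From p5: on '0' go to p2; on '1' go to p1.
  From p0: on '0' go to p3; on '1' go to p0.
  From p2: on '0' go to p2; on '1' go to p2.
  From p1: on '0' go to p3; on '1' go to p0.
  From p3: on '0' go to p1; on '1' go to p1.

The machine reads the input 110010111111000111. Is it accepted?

start at p4
read '1': p4 → p5
read '1': p5 → p1
read '0': p1 → p3
read '0': p3 → p1
read '1': p1 → p0
read '0': p0 → p3
read '1': p3 → p1
read '1': p1 → p0
read '1': p0 → p0
read '1': p0 → p0
read '1': p0 → p0
read '1': p0 → p0
read '0': p0 → p3
read '0': p3 → p1
read '0': p1 → p3
read '1': p3 → p1
read '1': p1 → p0
read '1': p0 → p0
End state p0 is not accepting.

No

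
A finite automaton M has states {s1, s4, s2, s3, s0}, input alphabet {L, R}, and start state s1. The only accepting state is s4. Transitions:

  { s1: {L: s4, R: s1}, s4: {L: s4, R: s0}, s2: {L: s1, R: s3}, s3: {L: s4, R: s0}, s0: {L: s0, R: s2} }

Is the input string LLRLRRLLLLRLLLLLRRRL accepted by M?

No

start at s1
read 'L': s1 → s4
read 'L': s4 → s4
read 'R': s4 → s0
read 'L': s0 → s0
read 'R': s0 → s2
read 'R': s2 → s3
read 'L': s3 → s4
read 'L': s4 → s4
read 'L': s4 → s4
read 'L': s4 → s4
read 'R': s4 → s0
read 'L': s0 → s0
read 'L': s0 → s0
read 'L': s0 → s0
read 'L': s0 → s0
read 'L': s0 → s0
read 'R': s0 → s2
read 'R': s2 → s3
read 'R': s3 → s0
read 'L': s0 → s0
End state s0 is not accepting.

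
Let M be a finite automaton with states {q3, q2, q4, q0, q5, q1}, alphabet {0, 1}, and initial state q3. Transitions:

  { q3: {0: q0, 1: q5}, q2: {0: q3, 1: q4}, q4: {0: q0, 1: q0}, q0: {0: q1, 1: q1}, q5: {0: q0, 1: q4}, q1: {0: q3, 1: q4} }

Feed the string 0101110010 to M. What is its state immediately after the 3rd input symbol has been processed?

q3

q3 → q0 → q1 → q3
After 3 symbols: q3.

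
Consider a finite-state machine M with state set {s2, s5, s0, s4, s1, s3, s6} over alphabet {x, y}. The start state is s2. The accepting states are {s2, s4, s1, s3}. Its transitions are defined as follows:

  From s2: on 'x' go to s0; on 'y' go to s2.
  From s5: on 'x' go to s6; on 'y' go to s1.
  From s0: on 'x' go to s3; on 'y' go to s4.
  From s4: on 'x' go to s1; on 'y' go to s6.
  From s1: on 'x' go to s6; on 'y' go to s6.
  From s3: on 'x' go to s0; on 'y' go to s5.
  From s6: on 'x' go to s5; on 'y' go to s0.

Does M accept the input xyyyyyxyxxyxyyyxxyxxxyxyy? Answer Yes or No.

Yes

start at s2
read 'x': s2 → s0
read 'y': s0 → s4
read 'y': s4 → s6
read 'y': s6 → s0
read 'y': s0 → s4
read 'y': s4 → s6
read 'x': s6 → s5
read 'y': s5 → s1
read 'x': s1 → s6
read 'x': s6 → s5
read 'y': s5 → s1
read 'x': s1 → s6
read 'y': s6 → s0
read 'y': s0 → s4
read 'y': s4 → s6
read 'x': s6 → s5
read 'x': s5 → s6
read 'y': s6 → s0
read 'x': s0 → s3
read 'x': s3 → s0
read 'x': s0 → s3
read 'y': s3 → s5
read 'x': s5 → s6
read 'y': s6 → s0
read 'y': s0 → s4
End state s4 is accepting.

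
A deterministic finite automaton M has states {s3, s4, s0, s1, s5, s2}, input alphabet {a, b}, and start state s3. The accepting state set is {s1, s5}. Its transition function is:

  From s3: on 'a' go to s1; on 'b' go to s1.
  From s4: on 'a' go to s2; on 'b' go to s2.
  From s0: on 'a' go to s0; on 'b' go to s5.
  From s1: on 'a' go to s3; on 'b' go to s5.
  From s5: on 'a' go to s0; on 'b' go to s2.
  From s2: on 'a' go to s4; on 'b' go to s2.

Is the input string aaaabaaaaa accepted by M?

s3 → s1 → s3 → s1 → s3 → s1 → s3 → s1 → s3 → s1 → s3
End state s3 is not accepting.

No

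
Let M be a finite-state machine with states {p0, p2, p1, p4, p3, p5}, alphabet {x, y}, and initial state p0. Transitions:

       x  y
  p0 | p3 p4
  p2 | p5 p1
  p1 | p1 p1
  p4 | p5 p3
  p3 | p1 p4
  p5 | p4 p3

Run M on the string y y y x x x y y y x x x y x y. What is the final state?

Trace: p0 -y-> p4 -y-> p3 -y-> p4 -x-> p5 -x-> p4 -x-> p5 -y-> p3 -y-> p4 -y-> p3 -x-> p1 -x-> p1 -x-> p1 -y-> p1 -x-> p1 -y-> p1

p1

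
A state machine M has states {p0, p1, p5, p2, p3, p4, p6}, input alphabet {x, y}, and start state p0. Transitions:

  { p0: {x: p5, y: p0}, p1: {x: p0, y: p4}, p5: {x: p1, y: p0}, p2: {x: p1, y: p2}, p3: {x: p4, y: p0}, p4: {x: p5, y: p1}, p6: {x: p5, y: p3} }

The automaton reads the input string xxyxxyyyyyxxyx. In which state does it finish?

p0 → p5 → p1 → p4 → p5 → p1 → p4 → p1 → p4 → p1 → p4 → p5 → p1 → p4 → p5

p5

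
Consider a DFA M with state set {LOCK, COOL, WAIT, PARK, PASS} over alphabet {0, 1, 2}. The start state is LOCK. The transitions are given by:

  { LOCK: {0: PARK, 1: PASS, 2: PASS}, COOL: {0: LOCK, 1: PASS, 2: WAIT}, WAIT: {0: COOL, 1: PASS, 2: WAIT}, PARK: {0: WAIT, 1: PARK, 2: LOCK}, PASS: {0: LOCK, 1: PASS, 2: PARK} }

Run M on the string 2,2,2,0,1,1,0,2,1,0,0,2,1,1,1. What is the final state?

PASS

Trace: LOCK -2-> PASS -2-> PARK -2-> LOCK -0-> PARK -1-> PARK -1-> PARK -0-> WAIT -2-> WAIT -1-> PASS -0-> LOCK -0-> PARK -2-> LOCK -1-> PASS -1-> PASS -1-> PASS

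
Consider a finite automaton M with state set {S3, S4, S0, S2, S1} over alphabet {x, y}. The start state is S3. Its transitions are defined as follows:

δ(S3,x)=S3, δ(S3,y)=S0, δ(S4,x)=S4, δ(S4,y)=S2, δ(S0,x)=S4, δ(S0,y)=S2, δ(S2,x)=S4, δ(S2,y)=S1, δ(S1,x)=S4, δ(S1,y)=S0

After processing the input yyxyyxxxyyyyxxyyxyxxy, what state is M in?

S3 → S0 → S2 → S4 → S2 → S1 → S4 → S4 → S4 → S2 → S1 → S0 → S2 → S4 → S4 → S2 → S1 → S4 → S2 → S4 → S4 → S2

S2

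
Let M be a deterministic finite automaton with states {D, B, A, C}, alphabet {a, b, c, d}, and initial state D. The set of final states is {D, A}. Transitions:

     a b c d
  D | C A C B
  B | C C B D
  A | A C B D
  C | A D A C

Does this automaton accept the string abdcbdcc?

D → C → D → B → B → C → C → A → B
End state B is not accepting.

No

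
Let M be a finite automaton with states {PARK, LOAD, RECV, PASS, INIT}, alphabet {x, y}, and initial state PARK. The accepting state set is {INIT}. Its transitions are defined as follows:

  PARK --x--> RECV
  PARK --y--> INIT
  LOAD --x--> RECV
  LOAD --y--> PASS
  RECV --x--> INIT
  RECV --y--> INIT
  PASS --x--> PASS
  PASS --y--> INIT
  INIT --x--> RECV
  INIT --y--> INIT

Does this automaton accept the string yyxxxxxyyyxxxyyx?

PARK → INIT → INIT → RECV → INIT → RECV → INIT → RECV → INIT → INIT → INIT → RECV → INIT → RECV → INIT → INIT → RECV
End state RECV is not accepting.

No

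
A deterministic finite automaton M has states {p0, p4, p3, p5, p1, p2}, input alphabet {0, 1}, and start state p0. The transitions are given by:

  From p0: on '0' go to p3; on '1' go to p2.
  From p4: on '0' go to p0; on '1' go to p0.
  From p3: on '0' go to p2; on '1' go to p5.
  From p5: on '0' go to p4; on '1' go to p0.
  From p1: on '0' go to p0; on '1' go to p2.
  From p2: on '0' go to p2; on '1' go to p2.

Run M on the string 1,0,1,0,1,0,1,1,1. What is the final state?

start at p0
read '1': p0 → p2
read '0': p2 → p2
read '1': p2 → p2
read '0': p2 → p2
read '1': p2 → p2
read '0': p2 → p2
read '1': p2 → p2
read '1': p2 → p2
read '1': p2 → p2

p2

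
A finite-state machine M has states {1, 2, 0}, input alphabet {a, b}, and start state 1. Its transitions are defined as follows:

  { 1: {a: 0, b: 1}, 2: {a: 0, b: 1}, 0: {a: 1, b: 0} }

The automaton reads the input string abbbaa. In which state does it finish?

0

1 → 0 → 0 → 0 → 0 → 1 → 0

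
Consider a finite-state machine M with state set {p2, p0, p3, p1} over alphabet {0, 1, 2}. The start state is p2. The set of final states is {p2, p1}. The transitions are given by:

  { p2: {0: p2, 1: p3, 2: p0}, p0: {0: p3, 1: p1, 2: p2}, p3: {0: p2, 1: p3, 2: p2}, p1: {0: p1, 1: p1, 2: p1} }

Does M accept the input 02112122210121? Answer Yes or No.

start at p2
read '0': p2 → p2
read '2': p2 → p0
read '1': p0 → p1
read '1': p1 → p1
read '2': p1 → p1
read '1': p1 → p1
read '2': p1 → p1
read '2': p1 → p1
read '2': p1 → p1
read '1': p1 → p1
read '0': p1 → p1
read '1': p1 → p1
read '2': p1 → p1
read '1': p1 → p1
End state p1 is accepting.

Yes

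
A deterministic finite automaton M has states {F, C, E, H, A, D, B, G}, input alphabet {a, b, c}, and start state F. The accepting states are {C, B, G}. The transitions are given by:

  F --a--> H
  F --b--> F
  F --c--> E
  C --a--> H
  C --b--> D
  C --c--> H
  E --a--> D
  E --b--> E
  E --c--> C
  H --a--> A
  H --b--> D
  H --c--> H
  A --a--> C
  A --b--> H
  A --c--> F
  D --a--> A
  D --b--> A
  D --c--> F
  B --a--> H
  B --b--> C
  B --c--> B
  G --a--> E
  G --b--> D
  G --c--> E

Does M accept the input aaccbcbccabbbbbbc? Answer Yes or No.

No

F → H → A → F → E → E → C → D → F → E → D → A → H → D → A → H → D → F
End state F is not accepting.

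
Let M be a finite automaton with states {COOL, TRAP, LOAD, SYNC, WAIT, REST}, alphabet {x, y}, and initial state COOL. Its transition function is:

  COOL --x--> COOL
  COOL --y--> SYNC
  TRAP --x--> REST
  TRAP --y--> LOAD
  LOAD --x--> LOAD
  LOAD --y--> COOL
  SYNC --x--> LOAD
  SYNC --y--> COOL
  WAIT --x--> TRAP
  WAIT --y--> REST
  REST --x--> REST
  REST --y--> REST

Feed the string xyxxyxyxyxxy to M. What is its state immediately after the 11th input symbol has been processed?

COOL

Trace: COOL -x-> COOL -y-> SYNC -x-> LOAD -x-> LOAD -y-> COOL -x-> COOL -y-> SYNC -x-> LOAD -y-> COOL -x-> COOL -x-> COOL
After 11 symbols: COOL.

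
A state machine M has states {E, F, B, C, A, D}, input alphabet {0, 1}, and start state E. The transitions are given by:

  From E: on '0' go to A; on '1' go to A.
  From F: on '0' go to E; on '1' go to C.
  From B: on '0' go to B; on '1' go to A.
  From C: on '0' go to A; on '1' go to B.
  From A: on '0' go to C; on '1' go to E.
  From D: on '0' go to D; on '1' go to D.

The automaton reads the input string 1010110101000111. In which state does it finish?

E

Trace: E -1-> A -0-> C -1-> B -0-> B -1-> A -1-> E -0-> A -1-> E -0-> A -1-> E -0-> A -0-> C -0-> A -1-> E -1-> A -1-> E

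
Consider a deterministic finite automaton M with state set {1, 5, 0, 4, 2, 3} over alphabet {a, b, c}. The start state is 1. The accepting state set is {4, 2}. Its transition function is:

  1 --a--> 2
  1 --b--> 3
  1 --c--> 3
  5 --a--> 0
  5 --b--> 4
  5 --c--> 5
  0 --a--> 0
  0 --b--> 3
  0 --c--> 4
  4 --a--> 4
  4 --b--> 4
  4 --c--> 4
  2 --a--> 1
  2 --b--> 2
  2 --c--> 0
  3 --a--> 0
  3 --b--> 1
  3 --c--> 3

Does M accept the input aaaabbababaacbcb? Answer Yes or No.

Yes

start at 1
read 'a': 1 → 2
read 'a': 2 → 1
read 'a': 1 → 2
read 'a': 2 → 1
read 'b': 1 → 3
read 'b': 3 → 1
read 'a': 1 → 2
read 'b': 2 → 2
read 'a': 2 → 1
read 'b': 1 → 3
read 'a': 3 → 0
read 'a': 0 → 0
read 'c': 0 → 4
read 'b': 4 → 4
read 'c': 4 → 4
read 'b': 4 → 4
End state 4 is accepting.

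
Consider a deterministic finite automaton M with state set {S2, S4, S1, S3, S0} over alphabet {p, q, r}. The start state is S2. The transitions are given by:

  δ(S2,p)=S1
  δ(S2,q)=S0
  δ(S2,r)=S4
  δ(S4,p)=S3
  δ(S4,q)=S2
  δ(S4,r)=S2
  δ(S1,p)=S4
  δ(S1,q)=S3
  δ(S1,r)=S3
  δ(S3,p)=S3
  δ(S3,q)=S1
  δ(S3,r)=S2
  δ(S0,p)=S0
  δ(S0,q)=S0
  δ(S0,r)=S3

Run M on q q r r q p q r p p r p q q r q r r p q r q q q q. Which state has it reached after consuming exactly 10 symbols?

S3

S2 → S0 → S0 → S3 → S2 → S0 → S0 → S0 → S3 → S3 → S3
After 10 symbols: S3.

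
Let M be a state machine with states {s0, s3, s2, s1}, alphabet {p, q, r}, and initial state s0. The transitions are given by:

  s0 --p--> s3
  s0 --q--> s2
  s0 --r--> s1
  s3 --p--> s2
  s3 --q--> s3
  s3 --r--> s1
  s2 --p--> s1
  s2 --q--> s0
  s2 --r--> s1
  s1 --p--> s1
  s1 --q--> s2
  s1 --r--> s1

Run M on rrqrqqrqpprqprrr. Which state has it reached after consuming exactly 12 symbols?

start at s0
read 'r': s0 → s1
read 'r': s1 → s1
read 'q': s1 → s2
read 'r': s2 → s1
read 'q': s1 → s2
read 'q': s2 → s0
read 'r': s0 → s1
read 'q': s1 → s2
read 'p': s2 → s1
read 'p': s1 → s1
read 'r': s1 → s1
read 'q': s1 → s2
After 12 symbols: s2.

s2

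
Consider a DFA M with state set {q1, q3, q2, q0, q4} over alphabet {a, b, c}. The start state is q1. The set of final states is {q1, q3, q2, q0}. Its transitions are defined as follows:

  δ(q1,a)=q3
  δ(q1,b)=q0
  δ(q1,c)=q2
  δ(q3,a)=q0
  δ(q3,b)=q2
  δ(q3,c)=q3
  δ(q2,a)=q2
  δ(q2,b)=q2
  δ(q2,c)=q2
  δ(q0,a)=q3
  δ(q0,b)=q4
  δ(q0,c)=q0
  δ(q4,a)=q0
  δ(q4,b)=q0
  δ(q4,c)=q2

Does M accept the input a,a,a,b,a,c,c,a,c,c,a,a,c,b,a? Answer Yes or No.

start at q1
read 'a': q1 → q3
read 'a': q3 → q0
read 'a': q0 → q3
read 'b': q3 → q2
read 'a': q2 → q2
read 'c': q2 → q2
read 'c': q2 → q2
read 'a': q2 → q2
read 'c': q2 → q2
read 'c': q2 → q2
read 'a': q2 → q2
read 'a': q2 → q2
read 'c': q2 → q2
read 'b': q2 → q2
read 'a': q2 → q2
End state q2 is accepting.

Yes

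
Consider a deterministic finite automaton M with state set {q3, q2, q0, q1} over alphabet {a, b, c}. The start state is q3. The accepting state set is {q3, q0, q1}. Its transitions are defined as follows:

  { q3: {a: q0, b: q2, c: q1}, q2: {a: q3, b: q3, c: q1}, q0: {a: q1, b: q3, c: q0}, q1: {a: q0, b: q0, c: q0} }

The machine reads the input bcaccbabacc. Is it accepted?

Yes

Trace: q3 -b-> q2 -c-> q1 -a-> q0 -c-> q0 -c-> q0 -b-> q3 -a-> q0 -b-> q3 -a-> q0 -c-> q0 -c-> q0
End state q0 is accepting.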